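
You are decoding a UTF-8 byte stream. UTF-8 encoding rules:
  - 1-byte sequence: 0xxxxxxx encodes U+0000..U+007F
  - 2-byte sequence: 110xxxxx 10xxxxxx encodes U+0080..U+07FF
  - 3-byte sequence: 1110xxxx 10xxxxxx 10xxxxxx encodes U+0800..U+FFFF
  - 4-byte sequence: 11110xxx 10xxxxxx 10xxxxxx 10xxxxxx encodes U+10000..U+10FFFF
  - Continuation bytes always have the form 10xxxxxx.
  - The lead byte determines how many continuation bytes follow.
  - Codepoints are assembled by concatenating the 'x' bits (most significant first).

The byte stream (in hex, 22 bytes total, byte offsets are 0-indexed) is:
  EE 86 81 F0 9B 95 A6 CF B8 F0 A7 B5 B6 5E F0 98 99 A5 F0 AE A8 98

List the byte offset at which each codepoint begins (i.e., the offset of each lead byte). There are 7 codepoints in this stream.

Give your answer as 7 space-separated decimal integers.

Byte[0]=EE: 3-byte lead, need 2 cont bytes. acc=0xE
Byte[1]=86: continuation. acc=(acc<<6)|0x06=0x386
Byte[2]=81: continuation. acc=(acc<<6)|0x01=0xE181
Completed: cp=U+E181 (starts at byte 0)
Byte[3]=F0: 4-byte lead, need 3 cont bytes. acc=0x0
Byte[4]=9B: continuation. acc=(acc<<6)|0x1B=0x1B
Byte[5]=95: continuation. acc=(acc<<6)|0x15=0x6D5
Byte[6]=A6: continuation. acc=(acc<<6)|0x26=0x1B566
Completed: cp=U+1B566 (starts at byte 3)
Byte[7]=CF: 2-byte lead, need 1 cont bytes. acc=0xF
Byte[8]=B8: continuation. acc=(acc<<6)|0x38=0x3F8
Completed: cp=U+03F8 (starts at byte 7)
Byte[9]=F0: 4-byte lead, need 3 cont bytes. acc=0x0
Byte[10]=A7: continuation. acc=(acc<<6)|0x27=0x27
Byte[11]=B5: continuation. acc=(acc<<6)|0x35=0x9F5
Byte[12]=B6: continuation. acc=(acc<<6)|0x36=0x27D76
Completed: cp=U+27D76 (starts at byte 9)
Byte[13]=5E: 1-byte ASCII. cp=U+005E
Byte[14]=F0: 4-byte lead, need 3 cont bytes. acc=0x0
Byte[15]=98: continuation. acc=(acc<<6)|0x18=0x18
Byte[16]=99: continuation. acc=(acc<<6)|0x19=0x619
Byte[17]=A5: continuation. acc=(acc<<6)|0x25=0x18665
Completed: cp=U+18665 (starts at byte 14)
Byte[18]=F0: 4-byte lead, need 3 cont bytes. acc=0x0
Byte[19]=AE: continuation. acc=(acc<<6)|0x2E=0x2E
Byte[20]=A8: continuation. acc=(acc<<6)|0x28=0xBA8
Byte[21]=98: continuation. acc=(acc<<6)|0x18=0x2EA18
Completed: cp=U+2EA18 (starts at byte 18)

Answer: 0 3 7 9 13 14 18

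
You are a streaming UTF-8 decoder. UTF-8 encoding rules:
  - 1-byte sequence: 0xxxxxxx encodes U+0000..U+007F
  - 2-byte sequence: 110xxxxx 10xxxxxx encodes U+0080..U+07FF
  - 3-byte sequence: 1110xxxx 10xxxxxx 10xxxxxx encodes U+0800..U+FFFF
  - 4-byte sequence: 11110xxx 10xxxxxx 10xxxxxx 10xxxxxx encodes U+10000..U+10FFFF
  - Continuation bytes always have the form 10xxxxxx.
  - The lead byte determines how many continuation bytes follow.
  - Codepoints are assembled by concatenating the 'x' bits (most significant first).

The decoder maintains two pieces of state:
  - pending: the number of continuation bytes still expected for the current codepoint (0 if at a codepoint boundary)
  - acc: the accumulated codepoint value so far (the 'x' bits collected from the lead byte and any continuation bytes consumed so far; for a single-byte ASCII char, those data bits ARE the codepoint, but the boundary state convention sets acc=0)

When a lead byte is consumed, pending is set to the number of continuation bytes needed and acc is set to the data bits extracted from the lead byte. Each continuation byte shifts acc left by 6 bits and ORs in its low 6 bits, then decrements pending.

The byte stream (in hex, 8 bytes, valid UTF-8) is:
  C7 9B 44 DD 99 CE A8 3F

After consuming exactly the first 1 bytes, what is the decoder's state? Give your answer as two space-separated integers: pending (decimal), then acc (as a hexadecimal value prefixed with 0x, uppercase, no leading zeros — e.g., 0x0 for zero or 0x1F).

Answer: 1 0x7

Derivation:
Byte[0]=C7: 2-byte lead. pending=1, acc=0x7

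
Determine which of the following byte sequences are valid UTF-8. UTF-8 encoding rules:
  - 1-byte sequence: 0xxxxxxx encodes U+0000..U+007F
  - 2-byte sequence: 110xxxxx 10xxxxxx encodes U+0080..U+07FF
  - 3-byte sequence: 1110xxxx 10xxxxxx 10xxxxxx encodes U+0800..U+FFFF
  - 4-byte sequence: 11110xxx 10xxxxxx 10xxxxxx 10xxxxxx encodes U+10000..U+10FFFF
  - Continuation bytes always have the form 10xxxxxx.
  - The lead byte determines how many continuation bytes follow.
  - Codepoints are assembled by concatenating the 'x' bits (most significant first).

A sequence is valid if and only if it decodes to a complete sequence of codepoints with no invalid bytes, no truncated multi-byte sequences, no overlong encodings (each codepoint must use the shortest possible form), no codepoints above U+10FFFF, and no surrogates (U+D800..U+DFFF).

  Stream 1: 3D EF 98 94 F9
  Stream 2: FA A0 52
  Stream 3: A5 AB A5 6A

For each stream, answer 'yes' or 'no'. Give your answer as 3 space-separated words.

Answer: no no no

Derivation:
Stream 1: error at byte offset 4. INVALID
Stream 2: error at byte offset 0. INVALID
Stream 3: error at byte offset 0. INVALID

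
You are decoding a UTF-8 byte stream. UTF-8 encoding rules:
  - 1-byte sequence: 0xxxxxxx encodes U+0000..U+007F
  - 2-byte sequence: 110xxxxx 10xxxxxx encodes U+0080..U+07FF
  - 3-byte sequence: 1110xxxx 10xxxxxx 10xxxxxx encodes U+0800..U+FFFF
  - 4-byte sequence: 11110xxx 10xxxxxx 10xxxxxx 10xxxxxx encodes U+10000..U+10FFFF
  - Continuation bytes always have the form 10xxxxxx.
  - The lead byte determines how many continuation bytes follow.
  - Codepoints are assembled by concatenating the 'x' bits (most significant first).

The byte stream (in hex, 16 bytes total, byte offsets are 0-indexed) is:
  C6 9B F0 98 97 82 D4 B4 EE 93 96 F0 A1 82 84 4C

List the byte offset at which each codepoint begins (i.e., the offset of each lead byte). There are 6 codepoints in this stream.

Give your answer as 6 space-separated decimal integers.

Answer: 0 2 6 8 11 15

Derivation:
Byte[0]=C6: 2-byte lead, need 1 cont bytes. acc=0x6
Byte[1]=9B: continuation. acc=(acc<<6)|0x1B=0x19B
Completed: cp=U+019B (starts at byte 0)
Byte[2]=F0: 4-byte lead, need 3 cont bytes. acc=0x0
Byte[3]=98: continuation. acc=(acc<<6)|0x18=0x18
Byte[4]=97: continuation. acc=(acc<<6)|0x17=0x617
Byte[5]=82: continuation. acc=(acc<<6)|0x02=0x185C2
Completed: cp=U+185C2 (starts at byte 2)
Byte[6]=D4: 2-byte lead, need 1 cont bytes. acc=0x14
Byte[7]=B4: continuation. acc=(acc<<6)|0x34=0x534
Completed: cp=U+0534 (starts at byte 6)
Byte[8]=EE: 3-byte lead, need 2 cont bytes. acc=0xE
Byte[9]=93: continuation. acc=(acc<<6)|0x13=0x393
Byte[10]=96: continuation. acc=(acc<<6)|0x16=0xE4D6
Completed: cp=U+E4D6 (starts at byte 8)
Byte[11]=F0: 4-byte lead, need 3 cont bytes. acc=0x0
Byte[12]=A1: continuation. acc=(acc<<6)|0x21=0x21
Byte[13]=82: continuation. acc=(acc<<6)|0x02=0x842
Byte[14]=84: continuation. acc=(acc<<6)|0x04=0x21084
Completed: cp=U+21084 (starts at byte 11)
Byte[15]=4C: 1-byte ASCII. cp=U+004C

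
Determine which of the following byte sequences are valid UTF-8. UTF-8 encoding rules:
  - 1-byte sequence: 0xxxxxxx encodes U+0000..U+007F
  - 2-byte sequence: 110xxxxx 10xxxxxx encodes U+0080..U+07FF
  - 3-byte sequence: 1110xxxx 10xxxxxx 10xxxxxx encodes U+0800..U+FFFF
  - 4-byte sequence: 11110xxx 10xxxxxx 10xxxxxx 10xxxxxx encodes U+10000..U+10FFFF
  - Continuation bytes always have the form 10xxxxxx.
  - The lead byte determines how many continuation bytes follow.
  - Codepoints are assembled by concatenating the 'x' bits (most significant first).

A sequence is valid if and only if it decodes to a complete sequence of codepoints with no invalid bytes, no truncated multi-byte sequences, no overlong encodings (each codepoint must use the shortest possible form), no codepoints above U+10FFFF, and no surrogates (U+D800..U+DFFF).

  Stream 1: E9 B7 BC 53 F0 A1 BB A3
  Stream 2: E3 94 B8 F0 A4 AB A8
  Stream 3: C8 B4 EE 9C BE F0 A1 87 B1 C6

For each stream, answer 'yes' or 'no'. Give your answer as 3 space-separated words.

Answer: yes yes no

Derivation:
Stream 1: decodes cleanly. VALID
Stream 2: decodes cleanly. VALID
Stream 3: error at byte offset 10. INVALID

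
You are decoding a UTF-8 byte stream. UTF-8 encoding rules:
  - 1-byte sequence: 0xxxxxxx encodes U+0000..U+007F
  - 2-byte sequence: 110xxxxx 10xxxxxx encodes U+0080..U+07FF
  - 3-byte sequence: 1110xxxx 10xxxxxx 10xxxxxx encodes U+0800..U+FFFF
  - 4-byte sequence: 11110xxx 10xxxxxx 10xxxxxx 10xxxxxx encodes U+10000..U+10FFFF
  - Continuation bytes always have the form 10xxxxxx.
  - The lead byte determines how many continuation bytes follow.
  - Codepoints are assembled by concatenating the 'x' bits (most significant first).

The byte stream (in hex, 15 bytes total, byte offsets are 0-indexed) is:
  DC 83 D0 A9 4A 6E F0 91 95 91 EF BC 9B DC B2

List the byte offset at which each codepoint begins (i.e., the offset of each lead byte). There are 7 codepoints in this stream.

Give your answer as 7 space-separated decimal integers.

Answer: 0 2 4 5 6 10 13

Derivation:
Byte[0]=DC: 2-byte lead, need 1 cont bytes. acc=0x1C
Byte[1]=83: continuation. acc=(acc<<6)|0x03=0x703
Completed: cp=U+0703 (starts at byte 0)
Byte[2]=D0: 2-byte lead, need 1 cont bytes. acc=0x10
Byte[3]=A9: continuation. acc=(acc<<6)|0x29=0x429
Completed: cp=U+0429 (starts at byte 2)
Byte[4]=4A: 1-byte ASCII. cp=U+004A
Byte[5]=6E: 1-byte ASCII. cp=U+006E
Byte[6]=F0: 4-byte lead, need 3 cont bytes. acc=0x0
Byte[7]=91: continuation. acc=(acc<<6)|0x11=0x11
Byte[8]=95: continuation. acc=(acc<<6)|0x15=0x455
Byte[9]=91: continuation. acc=(acc<<6)|0x11=0x11551
Completed: cp=U+11551 (starts at byte 6)
Byte[10]=EF: 3-byte lead, need 2 cont bytes. acc=0xF
Byte[11]=BC: continuation. acc=(acc<<6)|0x3C=0x3FC
Byte[12]=9B: continuation. acc=(acc<<6)|0x1B=0xFF1B
Completed: cp=U+FF1B (starts at byte 10)
Byte[13]=DC: 2-byte lead, need 1 cont bytes. acc=0x1C
Byte[14]=B2: continuation. acc=(acc<<6)|0x32=0x732
Completed: cp=U+0732 (starts at byte 13)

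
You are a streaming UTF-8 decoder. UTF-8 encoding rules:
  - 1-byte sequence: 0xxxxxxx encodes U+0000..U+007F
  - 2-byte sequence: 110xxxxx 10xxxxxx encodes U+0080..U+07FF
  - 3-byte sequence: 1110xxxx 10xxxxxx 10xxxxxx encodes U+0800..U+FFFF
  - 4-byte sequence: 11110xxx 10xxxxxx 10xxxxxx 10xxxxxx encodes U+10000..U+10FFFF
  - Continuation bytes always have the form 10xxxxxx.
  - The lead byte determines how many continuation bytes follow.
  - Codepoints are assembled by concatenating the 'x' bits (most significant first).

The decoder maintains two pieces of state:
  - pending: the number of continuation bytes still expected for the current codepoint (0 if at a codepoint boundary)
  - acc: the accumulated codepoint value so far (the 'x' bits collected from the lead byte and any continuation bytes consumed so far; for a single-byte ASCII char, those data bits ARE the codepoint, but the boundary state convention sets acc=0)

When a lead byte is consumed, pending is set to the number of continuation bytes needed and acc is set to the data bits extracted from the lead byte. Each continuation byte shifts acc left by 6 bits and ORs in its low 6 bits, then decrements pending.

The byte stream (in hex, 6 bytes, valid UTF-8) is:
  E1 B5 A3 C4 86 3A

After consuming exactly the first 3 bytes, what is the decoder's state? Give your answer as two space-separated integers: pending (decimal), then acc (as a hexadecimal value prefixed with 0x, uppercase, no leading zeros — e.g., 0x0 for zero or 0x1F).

Byte[0]=E1: 3-byte lead. pending=2, acc=0x1
Byte[1]=B5: continuation. acc=(acc<<6)|0x35=0x75, pending=1
Byte[2]=A3: continuation. acc=(acc<<6)|0x23=0x1D63, pending=0

Answer: 0 0x1D63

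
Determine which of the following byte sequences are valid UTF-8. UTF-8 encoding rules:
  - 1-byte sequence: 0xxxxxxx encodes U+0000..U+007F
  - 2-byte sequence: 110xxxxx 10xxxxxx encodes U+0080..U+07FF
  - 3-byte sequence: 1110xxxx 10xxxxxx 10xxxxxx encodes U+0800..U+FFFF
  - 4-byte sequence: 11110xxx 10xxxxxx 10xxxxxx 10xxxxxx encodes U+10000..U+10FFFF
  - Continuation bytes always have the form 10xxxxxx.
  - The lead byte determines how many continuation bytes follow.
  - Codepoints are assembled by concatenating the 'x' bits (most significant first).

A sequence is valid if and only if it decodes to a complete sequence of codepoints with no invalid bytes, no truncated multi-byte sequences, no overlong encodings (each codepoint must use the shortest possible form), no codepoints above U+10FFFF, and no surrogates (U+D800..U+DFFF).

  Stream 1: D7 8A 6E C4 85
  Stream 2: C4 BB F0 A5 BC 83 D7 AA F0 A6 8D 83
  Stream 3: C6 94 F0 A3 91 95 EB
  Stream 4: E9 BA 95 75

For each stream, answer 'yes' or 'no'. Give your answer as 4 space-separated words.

Stream 1: decodes cleanly. VALID
Stream 2: decodes cleanly. VALID
Stream 3: error at byte offset 7. INVALID
Stream 4: decodes cleanly. VALID

Answer: yes yes no yes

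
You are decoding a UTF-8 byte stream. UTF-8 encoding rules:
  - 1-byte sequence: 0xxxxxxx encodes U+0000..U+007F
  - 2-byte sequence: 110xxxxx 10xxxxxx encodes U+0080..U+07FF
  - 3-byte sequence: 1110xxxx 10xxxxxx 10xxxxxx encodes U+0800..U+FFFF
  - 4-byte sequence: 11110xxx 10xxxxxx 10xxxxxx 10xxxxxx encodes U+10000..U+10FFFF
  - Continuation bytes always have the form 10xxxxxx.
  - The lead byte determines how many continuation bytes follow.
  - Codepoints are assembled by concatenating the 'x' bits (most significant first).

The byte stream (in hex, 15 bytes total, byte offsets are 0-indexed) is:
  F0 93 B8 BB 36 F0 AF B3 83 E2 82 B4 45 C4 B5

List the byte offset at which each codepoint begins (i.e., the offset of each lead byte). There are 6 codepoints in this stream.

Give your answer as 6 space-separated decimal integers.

Answer: 0 4 5 9 12 13

Derivation:
Byte[0]=F0: 4-byte lead, need 3 cont bytes. acc=0x0
Byte[1]=93: continuation. acc=(acc<<6)|0x13=0x13
Byte[2]=B8: continuation. acc=(acc<<6)|0x38=0x4F8
Byte[3]=BB: continuation. acc=(acc<<6)|0x3B=0x13E3B
Completed: cp=U+13E3B (starts at byte 0)
Byte[4]=36: 1-byte ASCII. cp=U+0036
Byte[5]=F0: 4-byte lead, need 3 cont bytes. acc=0x0
Byte[6]=AF: continuation. acc=(acc<<6)|0x2F=0x2F
Byte[7]=B3: continuation. acc=(acc<<6)|0x33=0xBF3
Byte[8]=83: continuation. acc=(acc<<6)|0x03=0x2FCC3
Completed: cp=U+2FCC3 (starts at byte 5)
Byte[9]=E2: 3-byte lead, need 2 cont bytes. acc=0x2
Byte[10]=82: continuation. acc=(acc<<6)|0x02=0x82
Byte[11]=B4: continuation. acc=(acc<<6)|0x34=0x20B4
Completed: cp=U+20B4 (starts at byte 9)
Byte[12]=45: 1-byte ASCII. cp=U+0045
Byte[13]=C4: 2-byte lead, need 1 cont bytes. acc=0x4
Byte[14]=B5: continuation. acc=(acc<<6)|0x35=0x135
Completed: cp=U+0135 (starts at byte 13)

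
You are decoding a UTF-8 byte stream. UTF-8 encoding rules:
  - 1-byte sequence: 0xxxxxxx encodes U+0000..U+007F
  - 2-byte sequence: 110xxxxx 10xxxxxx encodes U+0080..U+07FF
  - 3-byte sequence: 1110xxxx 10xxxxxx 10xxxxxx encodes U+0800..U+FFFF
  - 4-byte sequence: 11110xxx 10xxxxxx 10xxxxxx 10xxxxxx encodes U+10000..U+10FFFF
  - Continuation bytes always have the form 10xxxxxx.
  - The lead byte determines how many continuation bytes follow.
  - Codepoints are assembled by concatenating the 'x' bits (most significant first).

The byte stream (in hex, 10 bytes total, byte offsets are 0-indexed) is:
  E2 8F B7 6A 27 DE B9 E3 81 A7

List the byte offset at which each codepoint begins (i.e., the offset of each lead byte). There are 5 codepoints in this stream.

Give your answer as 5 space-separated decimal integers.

Byte[0]=E2: 3-byte lead, need 2 cont bytes. acc=0x2
Byte[1]=8F: continuation. acc=(acc<<6)|0x0F=0x8F
Byte[2]=B7: continuation. acc=(acc<<6)|0x37=0x23F7
Completed: cp=U+23F7 (starts at byte 0)
Byte[3]=6A: 1-byte ASCII. cp=U+006A
Byte[4]=27: 1-byte ASCII. cp=U+0027
Byte[5]=DE: 2-byte lead, need 1 cont bytes. acc=0x1E
Byte[6]=B9: continuation. acc=(acc<<6)|0x39=0x7B9
Completed: cp=U+07B9 (starts at byte 5)
Byte[7]=E3: 3-byte lead, need 2 cont bytes. acc=0x3
Byte[8]=81: continuation. acc=(acc<<6)|0x01=0xC1
Byte[9]=A7: continuation. acc=(acc<<6)|0x27=0x3067
Completed: cp=U+3067 (starts at byte 7)

Answer: 0 3 4 5 7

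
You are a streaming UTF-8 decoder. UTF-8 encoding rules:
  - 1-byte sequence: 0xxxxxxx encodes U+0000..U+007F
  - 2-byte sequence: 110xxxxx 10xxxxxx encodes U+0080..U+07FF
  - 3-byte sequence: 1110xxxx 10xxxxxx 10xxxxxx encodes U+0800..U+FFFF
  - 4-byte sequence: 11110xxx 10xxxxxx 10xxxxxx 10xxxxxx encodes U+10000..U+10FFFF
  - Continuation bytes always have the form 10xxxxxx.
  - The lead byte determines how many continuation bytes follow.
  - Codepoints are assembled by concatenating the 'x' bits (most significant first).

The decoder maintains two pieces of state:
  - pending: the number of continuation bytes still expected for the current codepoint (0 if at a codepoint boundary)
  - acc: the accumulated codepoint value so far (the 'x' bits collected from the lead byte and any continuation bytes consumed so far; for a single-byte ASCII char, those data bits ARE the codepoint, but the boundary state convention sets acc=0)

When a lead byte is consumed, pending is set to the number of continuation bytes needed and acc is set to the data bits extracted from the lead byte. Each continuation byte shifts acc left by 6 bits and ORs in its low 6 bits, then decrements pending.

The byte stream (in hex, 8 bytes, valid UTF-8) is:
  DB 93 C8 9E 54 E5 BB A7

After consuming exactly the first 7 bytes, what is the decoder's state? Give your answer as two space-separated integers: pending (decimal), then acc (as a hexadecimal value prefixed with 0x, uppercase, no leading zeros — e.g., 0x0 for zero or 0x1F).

Byte[0]=DB: 2-byte lead. pending=1, acc=0x1B
Byte[1]=93: continuation. acc=(acc<<6)|0x13=0x6D3, pending=0
Byte[2]=C8: 2-byte lead. pending=1, acc=0x8
Byte[3]=9E: continuation. acc=(acc<<6)|0x1E=0x21E, pending=0
Byte[4]=54: 1-byte. pending=0, acc=0x0
Byte[5]=E5: 3-byte lead. pending=2, acc=0x5
Byte[6]=BB: continuation. acc=(acc<<6)|0x3B=0x17B, pending=1

Answer: 1 0x17B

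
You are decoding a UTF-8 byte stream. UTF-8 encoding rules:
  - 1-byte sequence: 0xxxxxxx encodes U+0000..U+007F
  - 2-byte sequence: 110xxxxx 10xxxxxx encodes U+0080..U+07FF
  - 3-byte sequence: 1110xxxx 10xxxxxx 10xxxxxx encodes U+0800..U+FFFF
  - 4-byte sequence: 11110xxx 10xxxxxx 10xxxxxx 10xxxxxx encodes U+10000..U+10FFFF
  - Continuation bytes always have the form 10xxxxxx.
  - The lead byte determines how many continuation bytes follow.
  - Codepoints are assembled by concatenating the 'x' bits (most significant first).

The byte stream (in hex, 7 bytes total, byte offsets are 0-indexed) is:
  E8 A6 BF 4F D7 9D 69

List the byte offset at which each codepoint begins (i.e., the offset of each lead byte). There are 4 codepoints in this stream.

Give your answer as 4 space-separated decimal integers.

Answer: 0 3 4 6

Derivation:
Byte[0]=E8: 3-byte lead, need 2 cont bytes. acc=0x8
Byte[1]=A6: continuation. acc=(acc<<6)|0x26=0x226
Byte[2]=BF: continuation. acc=(acc<<6)|0x3F=0x89BF
Completed: cp=U+89BF (starts at byte 0)
Byte[3]=4F: 1-byte ASCII. cp=U+004F
Byte[4]=D7: 2-byte lead, need 1 cont bytes. acc=0x17
Byte[5]=9D: continuation. acc=(acc<<6)|0x1D=0x5DD
Completed: cp=U+05DD (starts at byte 4)
Byte[6]=69: 1-byte ASCII. cp=U+0069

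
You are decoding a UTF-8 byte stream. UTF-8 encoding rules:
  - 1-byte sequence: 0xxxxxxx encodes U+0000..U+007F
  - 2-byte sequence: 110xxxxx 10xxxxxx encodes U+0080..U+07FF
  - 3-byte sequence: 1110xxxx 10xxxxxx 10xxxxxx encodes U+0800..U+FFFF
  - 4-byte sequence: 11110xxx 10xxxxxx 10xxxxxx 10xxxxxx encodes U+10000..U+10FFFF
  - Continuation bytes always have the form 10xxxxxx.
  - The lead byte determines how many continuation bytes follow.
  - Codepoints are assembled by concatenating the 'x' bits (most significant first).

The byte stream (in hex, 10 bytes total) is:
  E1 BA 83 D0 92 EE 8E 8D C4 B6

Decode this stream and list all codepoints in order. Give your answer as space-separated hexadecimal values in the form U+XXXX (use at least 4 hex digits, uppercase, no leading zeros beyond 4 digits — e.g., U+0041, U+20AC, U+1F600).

Answer: U+1E83 U+0412 U+E38D U+0136

Derivation:
Byte[0]=E1: 3-byte lead, need 2 cont bytes. acc=0x1
Byte[1]=BA: continuation. acc=(acc<<6)|0x3A=0x7A
Byte[2]=83: continuation. acc=(acc<<6)|0x03=0x1E83
Completed: cp=U+1E83 (starts at byte 0)
Byte[3]=D0: 2-byte lead, need 1 cont bytes. acc=0x10
Byte[4]=92: continuation. acc=(acc<<6)|0x12=0x412
Completed: cp=U+0412 (starts at byte 3)
Byte[5]=EE: 3-byte lead, need 2 cont bytes. acc=0xE
Byte[6]=8E: continuation. acc=(acc<<6)|0x0E=0x38E
Byte[7]=8D: continuation. acc=(acc<<6)|0x0D=0xE38D
Completed: cp=U+E38D (starts at byte 5)
Byte[8]=C4: 2-byte lead, need 1 cont bytes. acc=0x4
Byte[9]=B6: continuation. acc=(acc<<6)|0x36=0x136
Completed: cp=U+0136 (starts at byte 8)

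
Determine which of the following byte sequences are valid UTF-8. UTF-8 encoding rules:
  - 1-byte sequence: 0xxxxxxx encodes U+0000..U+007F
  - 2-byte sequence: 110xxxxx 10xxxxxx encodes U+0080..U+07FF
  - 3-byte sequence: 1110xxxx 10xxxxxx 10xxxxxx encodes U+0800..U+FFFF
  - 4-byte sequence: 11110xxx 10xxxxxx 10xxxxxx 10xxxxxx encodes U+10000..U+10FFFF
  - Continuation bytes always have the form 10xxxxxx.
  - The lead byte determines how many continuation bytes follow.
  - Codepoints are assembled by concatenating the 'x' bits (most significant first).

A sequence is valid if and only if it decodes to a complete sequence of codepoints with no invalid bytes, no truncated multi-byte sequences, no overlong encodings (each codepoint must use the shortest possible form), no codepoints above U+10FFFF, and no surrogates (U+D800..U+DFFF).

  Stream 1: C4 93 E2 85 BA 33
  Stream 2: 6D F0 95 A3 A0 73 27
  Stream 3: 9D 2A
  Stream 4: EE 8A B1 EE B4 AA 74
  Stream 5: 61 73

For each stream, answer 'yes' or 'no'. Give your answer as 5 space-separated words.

Answer: yes yes no yes yes

Derivation:
Stream 1: decodes cleanly. VALID
Stream 2: decodes cleanly. VALID
Stream 3: error at byte offset 0. INVALID
Stream 4: decodes cleanly. VALID
Stream 5: decodes cleanly. VALID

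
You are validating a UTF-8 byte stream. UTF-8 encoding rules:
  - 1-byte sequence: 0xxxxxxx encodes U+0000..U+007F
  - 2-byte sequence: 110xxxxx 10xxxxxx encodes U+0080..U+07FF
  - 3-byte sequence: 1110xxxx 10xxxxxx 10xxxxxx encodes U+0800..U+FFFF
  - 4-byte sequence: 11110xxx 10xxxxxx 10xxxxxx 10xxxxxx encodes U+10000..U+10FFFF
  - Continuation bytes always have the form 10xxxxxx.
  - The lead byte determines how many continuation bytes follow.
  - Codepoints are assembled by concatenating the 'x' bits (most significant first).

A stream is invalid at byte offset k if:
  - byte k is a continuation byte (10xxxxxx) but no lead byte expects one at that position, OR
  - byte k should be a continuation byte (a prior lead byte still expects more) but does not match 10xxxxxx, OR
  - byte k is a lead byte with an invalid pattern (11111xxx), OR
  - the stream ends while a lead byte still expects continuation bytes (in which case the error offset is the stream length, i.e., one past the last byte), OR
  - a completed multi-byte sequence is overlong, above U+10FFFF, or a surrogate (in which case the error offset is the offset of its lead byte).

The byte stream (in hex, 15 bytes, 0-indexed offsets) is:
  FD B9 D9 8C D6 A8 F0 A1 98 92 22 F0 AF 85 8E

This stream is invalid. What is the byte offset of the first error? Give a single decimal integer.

Byte[0]=FD: INVALID lead byte (not 0xxx/110x/1110/11110)

Answer: 0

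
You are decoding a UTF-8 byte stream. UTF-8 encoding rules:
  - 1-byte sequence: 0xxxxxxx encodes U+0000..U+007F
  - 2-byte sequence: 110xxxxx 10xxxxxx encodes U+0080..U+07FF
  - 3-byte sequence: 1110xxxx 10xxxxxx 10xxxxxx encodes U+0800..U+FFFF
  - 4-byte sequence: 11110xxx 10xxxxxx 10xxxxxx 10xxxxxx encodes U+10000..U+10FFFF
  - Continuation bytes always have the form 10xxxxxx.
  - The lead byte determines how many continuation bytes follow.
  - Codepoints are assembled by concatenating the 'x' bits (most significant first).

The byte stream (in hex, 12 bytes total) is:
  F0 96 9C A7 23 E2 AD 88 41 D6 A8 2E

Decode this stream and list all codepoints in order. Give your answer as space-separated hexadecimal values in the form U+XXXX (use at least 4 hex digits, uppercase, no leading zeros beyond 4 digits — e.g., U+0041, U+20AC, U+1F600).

Byte[0]=F0: 4-byte lead, need 3 cont bytes. acc=0x0
Byte[1]=96: continuation. acc=(acc<<6)|0x16=0x16
Byte[2]=9C: continuation. acc=(acc<<6)|0x1C=0x59C
Byte[3]=A7: continuation. acc=(acc<<6)|0x27=0x16727
Completed: cp=U+16727 (starts at byte 0)
Byte[4]=23: 1-byte ASCII. cp=U+0023
Byte[5]=E2: 3-byte lead, need 2 cont bytes. acc=0x2
Byte[6]=AD: continuation. acc=(acc<<6)|0x2D=0xAD
Byte[7]=88: continuation. acc=(acc<<6)|0x08=0x2B48
Completed: cp=U+2B48 (starts at byte 5)
Byte[8]=41: 1-byte ASCII. cp=U+0041
Byte[9]=D6: 2-byte lead, need 1 cont bytes. acc=0x16
Byte[10]=A8: continuation. acc=(acc<<6)|0x28=0x5A8
Completed: cp=U+05A8 (starts at byte 9)
Byte[11]=2E: 1-byte ASCII. cp=U+002E

Answer: U+16727 U+0023 U+2B48 U+0041 U+05A8 U+002E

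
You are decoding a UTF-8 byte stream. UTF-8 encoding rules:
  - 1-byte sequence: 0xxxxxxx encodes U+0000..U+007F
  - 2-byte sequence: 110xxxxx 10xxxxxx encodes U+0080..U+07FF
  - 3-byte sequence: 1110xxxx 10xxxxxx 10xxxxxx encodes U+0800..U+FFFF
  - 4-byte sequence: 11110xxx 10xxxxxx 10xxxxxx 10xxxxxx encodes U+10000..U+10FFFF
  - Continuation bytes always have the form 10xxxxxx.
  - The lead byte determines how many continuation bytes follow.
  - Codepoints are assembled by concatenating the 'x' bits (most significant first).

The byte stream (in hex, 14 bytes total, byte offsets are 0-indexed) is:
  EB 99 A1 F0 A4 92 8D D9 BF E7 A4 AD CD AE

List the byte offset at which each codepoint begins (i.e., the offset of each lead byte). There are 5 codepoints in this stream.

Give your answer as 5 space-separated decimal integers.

Answer: 0 3 7 9 12

Derivation:
Byte[0]=EB: 3-byte lead, need 2 cont bytes. acc=0xB
Byte[1]=99: continuation. acc=(acc<<6)|0x19=0x2D9
Byte[2]=A1: continuation. acc=(acc<<6)|0x21=0xB661
Completed: cp=U+B661 (starts at byte 0)
Byte[3]=F0: 4-byte lead, need 3 cont bytes. acc=0x0
Byte[4]=A4: continuation. acc=(acc<<6)|0x24=0x24
Byte[5]=92: continuation. acc=(acc<<6)|0x12=0x912
Byte[6]=8D: continuation. acc=(acc<<6)|0x0D=0x2448D
Completed: cp=U+2448D (starts at byte 3)
Byte[7]=D9: 2-byte lead, need 1 cont bytes. acc=0x19
Byte[8]=BF: continuation. acc=(acc<<6)|0x3F=0x67F
Completed: cp=U+067F (starts at byte 7)
Byte[9]=E7: 3-byte lead, need 2 cont bytes. acc=0x7
Byte[10]=A4: continuation. acc=(acc<<6)|0x24=0x1E4
Byte[11]=AD: continuation. acc=(acc<<6)|0x2D=0x792D
Completed: cp=U+792D (starts at byte 9)
Byte[12]=CD: 2-byte lead, need 1 cont bytes. acc=0xD
Byte[13]=AE: continuation. acc=(acc<<6)|0x2E=0x36E
Completed: cp=U+036E (starts at byte 12)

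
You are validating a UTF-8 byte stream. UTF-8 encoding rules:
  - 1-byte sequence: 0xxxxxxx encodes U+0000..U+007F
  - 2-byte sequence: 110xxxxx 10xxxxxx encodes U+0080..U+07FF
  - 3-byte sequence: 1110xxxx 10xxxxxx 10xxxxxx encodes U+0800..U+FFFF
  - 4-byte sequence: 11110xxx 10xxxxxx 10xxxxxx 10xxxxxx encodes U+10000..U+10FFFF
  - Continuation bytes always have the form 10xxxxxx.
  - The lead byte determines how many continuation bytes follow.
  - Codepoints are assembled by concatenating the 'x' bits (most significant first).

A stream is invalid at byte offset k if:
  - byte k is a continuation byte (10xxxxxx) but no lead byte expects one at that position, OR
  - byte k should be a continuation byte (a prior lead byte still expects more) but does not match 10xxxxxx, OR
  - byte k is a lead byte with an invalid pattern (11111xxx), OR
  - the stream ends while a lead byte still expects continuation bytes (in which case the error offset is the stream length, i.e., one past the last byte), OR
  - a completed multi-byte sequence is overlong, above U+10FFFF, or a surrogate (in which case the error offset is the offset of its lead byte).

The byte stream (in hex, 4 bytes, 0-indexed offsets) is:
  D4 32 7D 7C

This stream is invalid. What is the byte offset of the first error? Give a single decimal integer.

Answer: 1

Derivation:
Byte[0]=D4: 2-byte lead, need 1 cont bytes. acc=0x14
Byte[1]=32: expected 10xxxxxx continuation. INVALID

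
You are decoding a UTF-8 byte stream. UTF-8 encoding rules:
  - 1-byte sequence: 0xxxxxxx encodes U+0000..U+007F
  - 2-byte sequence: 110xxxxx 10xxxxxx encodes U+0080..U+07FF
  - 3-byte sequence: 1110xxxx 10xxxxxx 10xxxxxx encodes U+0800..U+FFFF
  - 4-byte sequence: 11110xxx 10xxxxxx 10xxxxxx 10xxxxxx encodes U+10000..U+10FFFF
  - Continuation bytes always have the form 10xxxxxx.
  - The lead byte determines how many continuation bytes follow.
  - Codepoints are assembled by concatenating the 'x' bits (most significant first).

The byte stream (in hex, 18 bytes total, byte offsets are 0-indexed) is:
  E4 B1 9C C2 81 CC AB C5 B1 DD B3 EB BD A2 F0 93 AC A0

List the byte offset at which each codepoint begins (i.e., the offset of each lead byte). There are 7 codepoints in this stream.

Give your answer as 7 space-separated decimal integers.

Byte[0]=E4: 3-byte lead, need 2 cont bytes. acc=0x4
Byte[1]=B1: continuation. acc=(acc<<6)|0x31=0x131
Byte[2]=9C: continuation. acc=(acc<<6)|0x1C=0x4C5C
Completed: cp=U+4C5C (starts at byte 0)
Byte[3]=C2: 2-byte lead, need 1 cont bytes. acc=0x2
Byte[4]=81: continuation. acc=(acc<<6)|0x01=0x81
Completed: cp=U+0081 (starts at byte 3)
Byte[5]=CC: 2-byte lead, need 1 cont bytes. acc=0xC
Byte[6]=AB: continuation. acc=(acc<<6)|0x2B=0x32B
Completed: cp=U+032B (starts at byte 5)
Byte[7]=C5: 2-byte lead, need 1 cont bytes. acc=0x5
Byte[8]=B1: continuation. acc=(acc<<6)|0x31=0x171
Completed: cp=U+0171 (starts at byte 7)
Byte[9]=DD: 2-byte lead, need 1 cont bytes. acc=0x1D
Byte[10]=B3: continuation. acc=(acc<<6)|0x33=0x773
Completed: cp=U+0773 (starts at byte 9)
Byte[11]=EB: 3-byte lead, need 2 cont bytes. acc=0xB
Byte[12]=BD: continuation. acc=(acc<<6)|0x3D=0x2FD
Byte[13]=A2: continuation. acc=(acc<<6)|0x22=0xBF62
Completed: cp=U+BF62 (starts at byte 11)
Byte[14]=F0: 4-byte lead, need 3 cont bytes. acc=0x0
Byte[15]=93: continuation. acc=(acc<<6)|0x13=0x13
Byte[16]=AC: continuation. acc=(acc<<6)|0x2C=0x4EC
Byte[17]=A0: continuation. acc=(acc<<6)|0x20=0x13B20
Completed: cp=U+13B20 (starts at byte 14)

Answer: 0 3 5 7 9 11 14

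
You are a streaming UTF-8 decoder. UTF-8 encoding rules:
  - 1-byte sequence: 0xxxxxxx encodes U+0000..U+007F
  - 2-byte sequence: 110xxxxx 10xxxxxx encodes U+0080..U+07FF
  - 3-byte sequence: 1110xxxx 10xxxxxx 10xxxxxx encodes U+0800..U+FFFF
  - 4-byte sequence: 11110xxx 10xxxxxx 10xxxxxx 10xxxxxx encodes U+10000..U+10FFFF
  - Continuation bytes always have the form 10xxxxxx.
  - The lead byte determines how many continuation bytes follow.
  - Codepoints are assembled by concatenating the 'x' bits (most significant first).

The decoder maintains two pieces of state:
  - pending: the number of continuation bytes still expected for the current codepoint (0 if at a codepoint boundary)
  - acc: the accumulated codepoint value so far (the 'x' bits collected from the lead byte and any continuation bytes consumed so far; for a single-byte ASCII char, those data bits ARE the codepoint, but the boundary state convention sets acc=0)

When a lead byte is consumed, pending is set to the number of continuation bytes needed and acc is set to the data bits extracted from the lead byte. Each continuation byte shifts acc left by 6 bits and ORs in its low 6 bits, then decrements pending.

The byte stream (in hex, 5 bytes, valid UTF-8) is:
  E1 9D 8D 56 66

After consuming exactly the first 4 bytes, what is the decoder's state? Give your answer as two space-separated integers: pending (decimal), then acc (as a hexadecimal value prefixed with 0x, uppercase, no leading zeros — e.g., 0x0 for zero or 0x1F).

Answer: 0 0x0

Derivation:
Byte[0]=E1: 3-byte lead. pending=2, acc=0x1
Byte[1]=9D: continuation. acc=(acc<<6)|0x1D=0x5D, pending=1
Byte[2]=8D: continuation. acc=(acc<<6)|0x0D=0x174D, pending=0
Byte[3]=56: 1-byte. pending=0, acc=0x0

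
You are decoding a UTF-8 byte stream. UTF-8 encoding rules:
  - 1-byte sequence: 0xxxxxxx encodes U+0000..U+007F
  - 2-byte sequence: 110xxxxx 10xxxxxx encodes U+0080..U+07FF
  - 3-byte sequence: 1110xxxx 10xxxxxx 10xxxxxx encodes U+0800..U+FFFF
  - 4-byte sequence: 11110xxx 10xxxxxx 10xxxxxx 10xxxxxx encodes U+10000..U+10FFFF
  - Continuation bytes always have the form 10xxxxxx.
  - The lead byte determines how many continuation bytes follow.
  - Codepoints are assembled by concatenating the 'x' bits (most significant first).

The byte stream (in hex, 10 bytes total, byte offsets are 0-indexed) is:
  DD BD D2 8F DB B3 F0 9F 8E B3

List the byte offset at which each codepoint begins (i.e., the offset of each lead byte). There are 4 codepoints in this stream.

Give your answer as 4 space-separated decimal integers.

Answer: 0 2 4 6

Derivation:
Byte[0]=DD: 2-byte lead, need 1 cont bytes. acc=0x1D
Byte[1]=BD: continuation. acc=(acc<<6)|0x3D=0x77D
Completed: cp=U+077D (starts at byte 0)
Byte[2]=D2: 2-byte lead, need 1 cont bytes. acc=0x12
Byte[3]=8F: continuation. acc=(acc<<6)|0x0F=0x48F
Completed: cp=U+048F (starts at byte 2)
Byte[4]=DB: 2-byte lead, need 1 cont bytes. acc=0x1B
Byte[5]=B3: continuation. acc=(acc<<6)|0x33=0x6F3
Completed: cp=U+06F3 (starts at byte 4)
Byte[6]=F0: 4-byte lead, need 3 cont bytes. acc=0x0
Byte[7]=9F: continuation. acc=(acc<<6)|0x1F=0x1F
Byte[8]=8E: continuation. acc=(acc<<6)|0x0E=0x7CE
Byte[9]=B3: continuation. acc=(acc<<6)|0x33=0x1F3B3
Completed: cp=U+1F3B3 (starts at byte 6)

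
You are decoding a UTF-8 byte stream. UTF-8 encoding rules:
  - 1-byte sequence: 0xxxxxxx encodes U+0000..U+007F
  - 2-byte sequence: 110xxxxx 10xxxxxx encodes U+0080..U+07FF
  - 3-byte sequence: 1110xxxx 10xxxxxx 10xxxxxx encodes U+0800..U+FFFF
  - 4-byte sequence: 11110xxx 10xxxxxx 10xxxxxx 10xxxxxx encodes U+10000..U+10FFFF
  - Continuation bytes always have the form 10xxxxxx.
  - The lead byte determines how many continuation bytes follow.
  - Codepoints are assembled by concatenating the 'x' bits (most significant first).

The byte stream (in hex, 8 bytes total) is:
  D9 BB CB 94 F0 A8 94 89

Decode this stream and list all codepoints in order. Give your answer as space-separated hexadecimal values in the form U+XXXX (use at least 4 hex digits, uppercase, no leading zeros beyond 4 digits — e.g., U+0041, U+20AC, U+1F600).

Byte[0]=D9: 2-byte lead, need 1 cont bytes. acc=0x19
Byte[1]=BB: continuation. acc=(acc<<6)|0x3B=0x67B
Completed: cp=U+067B (starts at byte 0)
Byte[2]=CB: 2-byte lead, need 1 cont bytes. acc=0xB
Byte[3]=94: continuation. acc=(acc<<6)|0x14=0x2D4
Completed: cp=U+02D4 (starts at byte 2)
Byte[4]=F0: 4-byte lead, need 3 cont bytes. acc=0x0
Byte[5]=A8: continuation. acc=(acc<<6)|0x28=0x28
Byte[6]=94: continuation. acc=(acc<<6)|0x14=0xA14
Byte[7]=89: continuation. acc=(acc<<6)|0x09=0x28509
Completed: cp=U+28509 (starts at byte 4)

Answer: U+067B U+02D4 U+28509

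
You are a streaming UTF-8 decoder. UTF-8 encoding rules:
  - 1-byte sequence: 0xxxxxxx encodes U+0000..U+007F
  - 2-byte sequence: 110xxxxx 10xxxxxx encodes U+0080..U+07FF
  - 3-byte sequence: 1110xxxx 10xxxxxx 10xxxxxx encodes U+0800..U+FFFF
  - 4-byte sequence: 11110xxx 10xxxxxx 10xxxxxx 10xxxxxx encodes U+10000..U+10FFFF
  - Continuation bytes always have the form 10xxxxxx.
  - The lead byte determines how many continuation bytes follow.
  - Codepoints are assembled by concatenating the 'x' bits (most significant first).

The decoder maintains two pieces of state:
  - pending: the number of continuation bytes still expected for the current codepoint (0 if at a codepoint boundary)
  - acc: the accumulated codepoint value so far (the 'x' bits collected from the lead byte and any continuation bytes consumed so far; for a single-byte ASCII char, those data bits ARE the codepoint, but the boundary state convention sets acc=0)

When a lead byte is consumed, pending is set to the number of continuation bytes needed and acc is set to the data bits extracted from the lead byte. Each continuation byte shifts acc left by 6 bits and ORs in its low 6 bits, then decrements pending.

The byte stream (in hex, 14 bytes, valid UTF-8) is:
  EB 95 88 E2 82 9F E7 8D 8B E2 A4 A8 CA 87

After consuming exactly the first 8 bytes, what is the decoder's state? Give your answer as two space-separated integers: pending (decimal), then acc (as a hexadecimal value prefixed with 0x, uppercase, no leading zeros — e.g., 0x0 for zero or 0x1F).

Byte[0]=EB: 3-byte lead. pending=2, acc=0xB
Byte[1]=95: continuation. acc=(acc<<6)|0x15=0x2D5, pending=1
Byte[2]=88: continuation. acc=(acc<<6)|0x08=0xB548, pending=0
Byte[3]=E2: 3-byte lead. pending=2, acc=0x2
Byte[4]=82: continuation. acc=(acc<<6)|0x02=0x82, pending=1
Byte[5]=9F: continuation. acc=(acc<<6)|0x1F=0x209F, pending=0
Byte[6]=E7: 3-byte lead. pending=2, acc=0x7
Byte[7]=8D: continuation. acc=(acc<<6)|0x0D=0x1CD, pending=1

Answer: 1 0x1CD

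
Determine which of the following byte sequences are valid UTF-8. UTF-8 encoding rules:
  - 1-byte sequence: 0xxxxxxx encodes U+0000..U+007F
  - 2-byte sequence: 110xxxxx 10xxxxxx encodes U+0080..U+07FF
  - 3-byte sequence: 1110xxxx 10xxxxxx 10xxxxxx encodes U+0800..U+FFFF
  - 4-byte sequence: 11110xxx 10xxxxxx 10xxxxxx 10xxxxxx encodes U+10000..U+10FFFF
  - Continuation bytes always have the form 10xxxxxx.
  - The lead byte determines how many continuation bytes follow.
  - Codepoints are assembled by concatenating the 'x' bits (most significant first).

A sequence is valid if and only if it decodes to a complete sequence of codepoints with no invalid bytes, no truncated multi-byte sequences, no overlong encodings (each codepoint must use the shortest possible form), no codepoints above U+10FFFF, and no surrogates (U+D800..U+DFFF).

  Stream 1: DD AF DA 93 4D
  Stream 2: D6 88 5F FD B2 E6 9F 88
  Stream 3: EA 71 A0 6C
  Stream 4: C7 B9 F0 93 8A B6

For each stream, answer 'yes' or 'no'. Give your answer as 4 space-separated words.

Answer: yes no no yes

Derivation:
Stream 1: decodes cleanly. VALID
Stream 2: error at byte offset 3. INVALID
Stream 3: error at byte offset 1. INVALID
Stream 4: decodes cleanly. VALID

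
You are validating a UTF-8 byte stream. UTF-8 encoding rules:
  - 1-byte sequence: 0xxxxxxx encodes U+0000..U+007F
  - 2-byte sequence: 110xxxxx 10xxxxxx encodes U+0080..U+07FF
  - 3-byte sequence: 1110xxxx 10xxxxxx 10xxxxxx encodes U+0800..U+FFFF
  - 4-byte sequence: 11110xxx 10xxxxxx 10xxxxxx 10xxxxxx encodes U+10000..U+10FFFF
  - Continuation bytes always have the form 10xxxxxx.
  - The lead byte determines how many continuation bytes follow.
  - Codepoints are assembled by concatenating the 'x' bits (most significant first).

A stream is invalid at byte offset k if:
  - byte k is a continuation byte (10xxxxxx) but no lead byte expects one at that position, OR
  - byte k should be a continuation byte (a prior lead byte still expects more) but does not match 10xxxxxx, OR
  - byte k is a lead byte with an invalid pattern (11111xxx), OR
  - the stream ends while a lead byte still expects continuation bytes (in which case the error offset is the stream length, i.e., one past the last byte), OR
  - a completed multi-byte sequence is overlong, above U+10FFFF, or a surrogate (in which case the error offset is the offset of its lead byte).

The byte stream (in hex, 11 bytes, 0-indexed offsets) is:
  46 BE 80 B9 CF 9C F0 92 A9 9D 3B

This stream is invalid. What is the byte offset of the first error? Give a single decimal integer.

Answer: 1

Derivation:
Byte[0]=46: 1-byte ASCII. cp=U+0046
Byte[1]=BE: INVALID lead byte (not 0xxx/110x/1110/11110)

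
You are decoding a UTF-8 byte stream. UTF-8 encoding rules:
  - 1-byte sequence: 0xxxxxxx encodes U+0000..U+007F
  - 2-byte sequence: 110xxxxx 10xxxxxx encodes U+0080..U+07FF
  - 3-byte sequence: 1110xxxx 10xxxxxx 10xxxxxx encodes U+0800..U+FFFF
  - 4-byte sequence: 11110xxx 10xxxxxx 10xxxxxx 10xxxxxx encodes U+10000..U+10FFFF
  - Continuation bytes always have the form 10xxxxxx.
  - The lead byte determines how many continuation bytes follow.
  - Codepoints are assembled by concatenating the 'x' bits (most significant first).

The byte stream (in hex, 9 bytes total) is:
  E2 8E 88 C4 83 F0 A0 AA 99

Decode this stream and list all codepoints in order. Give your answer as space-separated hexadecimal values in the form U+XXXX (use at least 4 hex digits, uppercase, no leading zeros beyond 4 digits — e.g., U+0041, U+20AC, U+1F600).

Answer: U+2388 U+0103 U+20A99

Derivation:
Byte[0]=E2: 3-byte lead, need 2 cont bytes. acc=0x2
Byte[1]=8E: continuation. acc=(acc<<6)|0x0E=0x8E
Byte[2]=88: continuation. acc=(acc<<6)|0x08=0x2388
Completed: cp=U+2388 (starts at byte 0)
Byte[3]=C4: 2-byte lead, need 1 cont bytes. acc=0x4
Byte[4]=83: continuation. acc=(acc<<6)|0x03=0x103
Completed: cp=U+0103 (starts at byte 3)
Byte[5]=F0: 4-byte lead, need 3 cont bytes. acc=0x0
Byte[6]=A0: continuation. acc=(acc<<6)|0x20=0x20
Byte[7]=AA: continuation. acc=(acc<<6)|0x2A=0x82A
Byte[8]=99: continuation. acc=(acc<<6)|0x19=0x20A99
Completed: cp=U+20A99 (starts at byte 5)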